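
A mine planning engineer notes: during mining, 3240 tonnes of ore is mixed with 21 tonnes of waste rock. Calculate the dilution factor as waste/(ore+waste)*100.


0.644%

Total material = ore + waste
= 3240 + 21 = 3261 tonnes
Dilution = waste / total * 100
= 21 / 3261 * 100
= 0.00643974241 * 100
= 0.644%


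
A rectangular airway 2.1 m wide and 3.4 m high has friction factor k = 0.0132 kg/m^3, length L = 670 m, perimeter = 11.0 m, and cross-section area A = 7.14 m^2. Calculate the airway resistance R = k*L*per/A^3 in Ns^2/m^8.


0.2673 Ns^2/m^8

Compute the numerator:
k * L * per = 0.0132 * 670 * 11.0
= 97.284
Compute the denominator:
A^3 = 7.14^3 = 363.994344
Resistance:
R = 97.284 / 363.994344
= 0.2673 Ns^2/m^8


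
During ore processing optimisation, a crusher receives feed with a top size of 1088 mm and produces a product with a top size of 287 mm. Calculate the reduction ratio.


Reduction ratio = feed size / product size
= 1088 / 287
= 3.7909

3.7909


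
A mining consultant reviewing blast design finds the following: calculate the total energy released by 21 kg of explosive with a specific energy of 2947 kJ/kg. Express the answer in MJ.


Energy = mass * specific_energy / 1000
= 21 * 2947 / 1000
= 61887 / 1000
= 61.887 MJ

61.887 MJ


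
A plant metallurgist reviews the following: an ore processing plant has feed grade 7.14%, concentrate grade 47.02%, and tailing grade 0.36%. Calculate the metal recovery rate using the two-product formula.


95.6906%

Using the two-product formula:
R = 100 * c * (f - t) / (f * (c - t))
Numerator = 100 * 47.02 * (7.14 - 0.36)
= 100 * 47.02 * 6.78
= 31879.56
Denominator = 7.14 * (47.02 - 0.36)
= 7.14 * 46.66
= 333.1524
R = 31879.56 / 333.1524
= 95.6906%


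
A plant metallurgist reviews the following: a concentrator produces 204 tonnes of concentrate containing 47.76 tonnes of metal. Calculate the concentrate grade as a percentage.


Grade = (metal in concentrate / concentrate mass) * 100
= (47.76 / 204) * 100
= 0.2341176471 * 100
= 23.4118%

23.4118%


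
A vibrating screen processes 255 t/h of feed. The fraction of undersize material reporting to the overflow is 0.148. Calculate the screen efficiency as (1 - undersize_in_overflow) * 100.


85.2%

Screen efficiency = (1 - fraction of undersize in overflow) * 100
= (1 - 0.148) * 100
= 0.852 * 100
= 85.2%


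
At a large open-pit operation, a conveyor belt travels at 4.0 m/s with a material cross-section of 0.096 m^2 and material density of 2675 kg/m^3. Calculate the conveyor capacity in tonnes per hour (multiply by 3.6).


3697.92 t/h

Volumetric flow = speed * area
= 4.0 * 0.096 = 0.384 m^3/s
Mass flow = volumetric * density
= 0.384 * 2675 = 1027.2 kg/s
Convert to t/h: multiply by 3.6
Capacity = 1027.2 * 3.6
= 3697.92 t/h


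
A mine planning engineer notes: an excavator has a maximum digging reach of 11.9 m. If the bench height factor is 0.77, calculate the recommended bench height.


9.163 m

Bench height = reach * factor
= 11.9 * 0.77
= 9.163 m


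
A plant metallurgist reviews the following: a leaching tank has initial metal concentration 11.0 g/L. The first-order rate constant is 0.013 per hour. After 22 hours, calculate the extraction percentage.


Compute the exponent:
-k * t = -0.013 * 22 = -0.286
Remaining concentration:
C = 11.0 * exp(-0.286)
= 11.0 * 0.7512626159
= 8.263888775 g/L
Extracted = 11.0 - 8.263888775 = 2.736111225 g/L
Extraction % = 2.736111225 / 11.0 * 100
= 24.8737%

24.8737%


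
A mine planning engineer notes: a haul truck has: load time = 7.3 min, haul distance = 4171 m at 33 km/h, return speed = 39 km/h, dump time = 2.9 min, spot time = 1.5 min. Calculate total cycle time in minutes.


25.7006 min

Convert haul speed to m/min: 33 * 1000/60 = 550 m/min
Haul time = 4171 / 550 = 7.583636364 min
Convert return speed to m/min: 39 * 1000/60 = 650 m/min
Return time = 4171 / 650 = 6.416923077 min
Total cycle time:
= 7.3 + 7.583636364 + 2.9 + 6.416923077 + 1.5
= 25.7006 min


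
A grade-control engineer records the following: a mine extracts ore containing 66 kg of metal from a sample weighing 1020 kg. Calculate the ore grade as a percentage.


Ore grade = (metal mass / ore mass) * 100
= (66 / 1020) * 100
= 0.06470588235 * 100
= 6.4706%

6.4706%


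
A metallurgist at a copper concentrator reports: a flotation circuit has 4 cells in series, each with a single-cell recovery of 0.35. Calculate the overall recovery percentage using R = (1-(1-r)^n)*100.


82.1494%

Complement of single-cell recovery:
1 - r = 1 - 0.35 = 0.65
Raise to power n:
(1 - r)^4 = 0.65^4 = 0.17850625
Overall recovery:
R = (1 - 0.17850625) * 100
= 82.1494%


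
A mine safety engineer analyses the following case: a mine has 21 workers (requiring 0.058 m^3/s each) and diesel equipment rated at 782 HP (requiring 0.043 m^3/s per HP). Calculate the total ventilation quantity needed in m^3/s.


Airflow for workers:
Q_people = 21 * 0.058 = 1.218 m^3/s
Airflow for diesel equipment:
Q_diesel = 782 * 0.043 = 33.626 m^3/s
Total ventilation:
Q_total = 1.218 + 33.626
= 34.844 m^3/s

34.844 m^3/s


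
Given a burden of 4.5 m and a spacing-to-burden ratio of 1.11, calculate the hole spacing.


Spacing = burden * ratio
= 4.5 * 1.11
= 4.995 m

4.995 m


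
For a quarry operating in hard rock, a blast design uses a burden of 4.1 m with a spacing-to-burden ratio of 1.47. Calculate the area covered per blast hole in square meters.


24.7107 m^2

First, find the spacing:
Spacing = burden * ratio = 4.1 * 1.47
= 6.027 m
Then, calculate the area:
Area = burden * spacing = 4.1 * 6.027
= 24.7107 m^2


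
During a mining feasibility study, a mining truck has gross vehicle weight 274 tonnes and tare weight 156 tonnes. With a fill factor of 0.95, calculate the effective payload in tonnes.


Maximum payload = gross - tare
= 274 - 156 = 118 tonnes
Effective payload = max payload * fill factor
= 118 * 0.95
= 112.1 tonnes

112.1 tonnes


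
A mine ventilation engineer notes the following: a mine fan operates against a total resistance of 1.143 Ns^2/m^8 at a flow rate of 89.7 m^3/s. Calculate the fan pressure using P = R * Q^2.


9196.6809 Pa

Compute Q^2:
Q^2 = 89.7^2 = 8046.09
Compute pressure:
P = R * Q^2 = 1.143 * 8046.09
= 9196.6809 Pa


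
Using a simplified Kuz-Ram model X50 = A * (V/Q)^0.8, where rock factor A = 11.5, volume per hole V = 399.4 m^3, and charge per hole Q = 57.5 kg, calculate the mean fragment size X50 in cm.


54.2113 cm

Compute V/Q:
V/Q = 399.4 / 57.5 = 6.946086957
Raise to the power 0.8:
(V/Q)^0.8 = 6.946086957^0.8 = 4.714028162
Multiply by A:
X50 = 11.5 * 4.714028162
= 54.2113 cm


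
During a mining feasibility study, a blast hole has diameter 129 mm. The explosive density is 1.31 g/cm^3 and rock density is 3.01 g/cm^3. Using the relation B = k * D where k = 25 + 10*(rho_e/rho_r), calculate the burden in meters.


3.7864 m

First, compute k:
rho_e / rho_r = 1.31 / 3.01 = 0.4352159468
k = 25 + 10 * 0.4352159468 = 29.35215947
Then, compute burden:
B = k * D / 1000 = 29.35215947 * 129 / 1000
= 3786.428571 / 1000
= 3.7864 m


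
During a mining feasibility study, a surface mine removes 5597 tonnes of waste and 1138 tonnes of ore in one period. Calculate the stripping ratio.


4.9183

Stripping ratio = waste tonnage / ore tonnage
= 5597 / 1138
= 4.9183


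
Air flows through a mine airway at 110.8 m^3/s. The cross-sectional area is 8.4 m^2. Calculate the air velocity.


Velocity = flow rate / cross-sectional area
= 110.8 / 8.4
= 13.1905 m/s

13.1905 m/s


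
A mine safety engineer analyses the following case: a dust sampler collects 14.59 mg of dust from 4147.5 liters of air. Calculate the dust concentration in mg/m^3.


Convert liters to m^3: 1 m^3 = 1000 L
Concentration = mass / volume * 1000
= 14.59 / 4147.5 * 1000
= 0.003517781796 * 1000
= 3.5178 mg/m^3

3.5178 mg/m^3


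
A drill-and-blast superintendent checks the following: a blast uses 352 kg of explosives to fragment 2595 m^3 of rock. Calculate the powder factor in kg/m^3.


Powder factor = explosive mass / rock volume
= 352 / 2595
= 0.1356 kg/m^3

0.1356 kg/m^3


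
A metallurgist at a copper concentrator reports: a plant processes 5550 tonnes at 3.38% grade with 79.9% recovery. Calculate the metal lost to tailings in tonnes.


Total metal in feed:
= 5550 * 3.38 / 100 = 187.59 tonnes
Metal recovered:
= 187.59 * 79.9 / 100 = 149.88441 tonnes
Metal lost to tailings:
= 187.59 - 149.88441
= 37.7056 tonnes

37.7056 tonnes


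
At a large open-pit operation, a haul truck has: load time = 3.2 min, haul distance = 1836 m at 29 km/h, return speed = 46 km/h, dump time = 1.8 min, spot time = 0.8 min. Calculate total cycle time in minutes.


11.9934 min

Convert haul speed to m/min: 29 * 1000/60 = 483.3333333 m/min
Haul time = 1836 / 483.3333333 = 3.79862069 min
Convert return speed to m/min: 46 * 1000/60 = 766.6666667 m/min
Return time = 1836 / 766.6666667 = 2.394782609 min
Total cycle time:
= 3.2 + 3.79862069 + 1.8 + 2.394782609 + 0.8
= 11.9934 min


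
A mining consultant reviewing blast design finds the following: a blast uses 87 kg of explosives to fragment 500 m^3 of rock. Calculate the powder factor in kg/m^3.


Powder factor = explosive mass / rock volume
= 87 / 500
= 0.174 kg/m^3

0.174 kg/m^3


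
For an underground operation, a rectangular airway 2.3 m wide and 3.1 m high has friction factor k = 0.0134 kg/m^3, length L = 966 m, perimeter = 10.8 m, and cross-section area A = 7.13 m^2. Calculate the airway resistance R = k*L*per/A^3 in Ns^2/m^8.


0.3857 Ns^2/m^8

Compute the numerator:
k * L * per = 0.0134 * 966 * 10.8
= 139.79952
Compute the denominator:
A^3 = 7.13^3 = 362.467097
Resistance:
R = 139.79952 / 362.467097
= 0.3857 Ns^2/m^8


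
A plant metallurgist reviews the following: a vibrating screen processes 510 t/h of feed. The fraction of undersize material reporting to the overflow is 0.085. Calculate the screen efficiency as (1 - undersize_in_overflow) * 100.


91.5%

Screen efficiency = (1 - fraction of undersize in overflow) * 100
= (1 - 0.085) * 100
= 0.915 * 100
= 91.5%


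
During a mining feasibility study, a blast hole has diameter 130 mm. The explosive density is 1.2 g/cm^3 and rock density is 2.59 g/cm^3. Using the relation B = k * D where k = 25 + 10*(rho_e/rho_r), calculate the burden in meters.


3.8523 m

First, compute k:
rho_e / rho_r = 1.2 / 2.59 = 0.4633204633
k = 25 + 10 * 0.4633204633 = 29.63320463
Then, compute burden:
B = k * D / 1000 = 29.63320463 * 130 / 1000
= 3852.316602 / 1000
= 3.8523 m


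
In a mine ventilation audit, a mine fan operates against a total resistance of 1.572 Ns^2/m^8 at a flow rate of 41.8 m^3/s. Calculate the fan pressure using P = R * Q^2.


2746.6613 Pa

Compute Q^2:
Q^2 = 41.8^2 = 1747.24
Compute pressure:
P = R * Q^2 = 1.572 * 1747.24
= 2746.6613 Pa


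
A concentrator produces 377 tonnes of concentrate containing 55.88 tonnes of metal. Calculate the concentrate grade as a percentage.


Grade = (metal in concentrate / concentrate mass) * 100
= (55.88 / 377) * 100
= 0.1482228117 * 100
= 14.8223%

14.8223%


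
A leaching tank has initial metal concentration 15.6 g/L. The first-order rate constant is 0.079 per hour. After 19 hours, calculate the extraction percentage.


77.7093%

Compute the exponent:
-k * t = -0.079 * 19 = -1.501
Remaining concentration:
C = 15.6 * exp(-1.501)
= 15.6 * 0.2229071415
= 3.477351408 g/L
Extracted = 15.6 - 3.477351408 = 12.12264859 g/L
Extraction % = 12.12264859 / 15.6 * 100
= 77.7093%


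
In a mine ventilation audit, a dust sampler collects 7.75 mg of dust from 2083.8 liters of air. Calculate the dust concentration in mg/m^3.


Convert liters to m^3: 1 m^3 = 1000 L
Concentration = mass / volume * 1000
= 7.75 / 2083.8 * 1000
= 0.003719166907 * 1000
= 3.7192 mg/m^3

3.7192 mg/m^3


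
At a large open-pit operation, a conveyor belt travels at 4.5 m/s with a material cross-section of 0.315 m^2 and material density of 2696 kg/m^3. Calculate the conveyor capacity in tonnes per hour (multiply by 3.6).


13757.688 t/h

Volumetric flow = speed * area
= 4.5 * 0.315 = 1.4175 m^3/s
Mass flow = volumetric * density
= 1.4175 * 2696 = 3821.58 kg/s
Convert to t/h: multiply by 3.6
Capacity = 3821.58 * 3.6
= 13757.688 t/h


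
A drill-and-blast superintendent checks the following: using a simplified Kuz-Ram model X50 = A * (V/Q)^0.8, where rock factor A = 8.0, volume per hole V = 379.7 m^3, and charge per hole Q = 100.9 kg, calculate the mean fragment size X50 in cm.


23.0956 cm

Compute V/Q:
V/Q = 379.7 / 100.9 = 3.763131814
Raise to the power 0.8:
(V/Q)^0.8 = 3.763131814^0.8 = 2.886951878
Multiply by A:
X50 = 8.0 * 2.886951878
= 23.0956 cm


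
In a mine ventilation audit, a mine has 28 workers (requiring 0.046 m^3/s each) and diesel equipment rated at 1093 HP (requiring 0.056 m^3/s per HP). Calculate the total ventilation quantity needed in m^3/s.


Airflow for workers:
Q_people = 28 * 0.046 = 1.288 m^3/s
Airflow for diesel equipment:
Q_diesel = 1093 * 0.056 = 61.208 m^3/s
Total ventilation:
Q_total = 1.288 + 61.208
= 62.496 m^3/s

62.496 m^3/s


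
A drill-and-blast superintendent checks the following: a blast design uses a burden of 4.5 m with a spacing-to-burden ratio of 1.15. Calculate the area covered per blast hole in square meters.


First, find the spacing:
Spacing = burden * ratio = 4.5 * 1.15
= 5.175 m
Then, calculate the area:
Area = burden * spacing = 4.5 * 5.175
= 23.2875 m^2

23.2875 m^2


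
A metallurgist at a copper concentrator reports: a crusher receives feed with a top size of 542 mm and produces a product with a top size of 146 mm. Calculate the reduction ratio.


3.7123

Reduction ratio = feed size / product size
= 542 / 146
= 3.7123


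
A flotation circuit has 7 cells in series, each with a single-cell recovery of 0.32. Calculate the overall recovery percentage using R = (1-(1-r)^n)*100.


93.277%

Complement of single-cell recovery:
1 - r = 1 - 0.32 = 0.68
Raise to power n:
(1 - r)^7 = 0.68^7 = 0.06722988818
Overall recovery:
R = (1 - 0.06722988818) * 100
= 93.277%


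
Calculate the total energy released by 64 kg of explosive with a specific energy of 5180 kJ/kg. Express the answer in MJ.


331.52 MJ

Energy = mass * specific_energy / 1000
= 64 * 5180 / 1000
= 331520 / 1000
= 331.52 MJ


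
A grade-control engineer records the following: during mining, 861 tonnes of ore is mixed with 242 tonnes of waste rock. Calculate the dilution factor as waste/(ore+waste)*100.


Total material = ore + waste
= 861 + 242 = 1103 tonnes
Dilution = waste / total * 100
= 242 / 1103 * 100
= 0.2194016319 * 100
= 21.9402%

21.9402%


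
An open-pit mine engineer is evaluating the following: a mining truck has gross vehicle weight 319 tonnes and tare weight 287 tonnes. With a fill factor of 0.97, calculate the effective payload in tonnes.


31.04 tonnes

Maximum payload = gross - tare
= 319 - 287 = 32 tonnes
Effective payload = max payload * fill factor
= 32 * 0.97
= 31.04 tonnes


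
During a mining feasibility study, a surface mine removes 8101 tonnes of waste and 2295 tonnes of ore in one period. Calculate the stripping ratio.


3.5298

Stripping ratio = waste tonnage / ore tonnage
= 8101 / 2295
= 3.5298


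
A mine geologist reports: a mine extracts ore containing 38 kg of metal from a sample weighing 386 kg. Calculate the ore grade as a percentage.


9.8446%

Ore grade = (metal mass / ore mass) * 100
= (38 / 386) * 100
= 0.09844559585 * 100
= 9.8446%


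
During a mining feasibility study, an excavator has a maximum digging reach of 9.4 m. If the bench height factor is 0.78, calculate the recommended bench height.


Bench height = reach * factor
= 9.4 * 0.78
= 7.332 m

7.332 m


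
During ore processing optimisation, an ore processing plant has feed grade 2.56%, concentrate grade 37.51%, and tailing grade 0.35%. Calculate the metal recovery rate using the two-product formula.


Using the two-product formula:
R = 100 * c * (f - t) / (f * (c - t))
Numerator = 100 * 37.51 * (2.56 - 0.35)
= 100 * 37.51 * 2.21
= 8289.71
Denominator = 2.56 * (37.51 - 0.35)
= 2.56 * 37.16
= 95.1296
R = 8289.71 / 95.1296
= 87.1412%

87.1412%


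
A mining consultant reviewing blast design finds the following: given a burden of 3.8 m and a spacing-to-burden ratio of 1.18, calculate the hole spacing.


Spacing = burden * ratio
= 3.8 * 1.18
= 4.484 m

4.484 m


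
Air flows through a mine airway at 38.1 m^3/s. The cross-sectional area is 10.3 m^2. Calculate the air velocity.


Velocity = flow rate / cross-sectional area
= 38.1 / 10.3
= 3.699 m/s

3.699 m/s


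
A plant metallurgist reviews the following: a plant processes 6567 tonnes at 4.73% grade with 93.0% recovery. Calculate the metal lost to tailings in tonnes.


Total metal in feed:
= 6567 * 4.73 / 100 = 310.6191 tonnes
Metal recovered:
= 310.6191 * 93.0 / 100 = 288.875763 tonnes
Metal lost to tailings:
= 310.6191 - 288.875763
= 21.7433 tonnes

21.7433 tonnes


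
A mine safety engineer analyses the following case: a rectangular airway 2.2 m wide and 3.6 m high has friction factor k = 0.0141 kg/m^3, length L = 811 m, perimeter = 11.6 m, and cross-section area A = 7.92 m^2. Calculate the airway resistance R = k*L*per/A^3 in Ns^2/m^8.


0.267 Ns^2/m^8

Compute the numerator:
k * L * per = 0.0141 * 811 * 11.6
= 132.64716
Compute the denominator:
A^3 = 7.92^3 = 496.793088
Resistance:
R = 132.64716 / 496.793088
= 0.267 Ns^2/m^8


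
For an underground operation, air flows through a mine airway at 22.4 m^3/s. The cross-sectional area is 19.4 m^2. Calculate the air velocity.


Velocity = flow rate / cross-sectional area
= 22.4 / 19.4
= 1.1546 m/s

1.1546 m/s


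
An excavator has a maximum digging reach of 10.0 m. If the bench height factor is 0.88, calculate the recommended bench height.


Bench height = reach * factor
= 10.0 * 0.88
= 8.8 m

8.8 m


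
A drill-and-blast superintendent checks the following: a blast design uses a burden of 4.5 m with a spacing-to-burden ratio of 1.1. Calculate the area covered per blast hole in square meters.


22.275 m^2

First, find the spacing:
Spacing = burden * ratio = 4.5 * 1.1
= 4.95 m
Then, calculate the area:
Area = burden * spacing = 4.5 * 4.95
= 22.275 m^2


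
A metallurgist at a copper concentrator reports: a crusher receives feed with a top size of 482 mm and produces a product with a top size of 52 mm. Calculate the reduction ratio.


Reduction ratio = feed size / product size
= 482 / 52
= 9.2692

9.2692


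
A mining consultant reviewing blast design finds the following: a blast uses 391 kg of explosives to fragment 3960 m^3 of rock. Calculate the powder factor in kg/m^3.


Powder factor = explosive mass / rock volume
= 391 / 3960
= 0.0987 kg/m^3

0.0987 kg/m^3


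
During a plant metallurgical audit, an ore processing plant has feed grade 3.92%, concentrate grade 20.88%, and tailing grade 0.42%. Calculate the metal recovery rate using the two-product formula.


91.1186%

Using the two-product formula:
R = 100 * c * (f - t) / (f * (c - t))
Numerator = 100 * 20.88 * (3.92 - 0.42)
= 100 * 20.88 * 3.5
= 7308.0
Denominator = 3.92 * (20.88 - 0.42)
= 3.92 * 20.46
= 80.2032
R = 7308.0 / 80.2032
= 91.1186%


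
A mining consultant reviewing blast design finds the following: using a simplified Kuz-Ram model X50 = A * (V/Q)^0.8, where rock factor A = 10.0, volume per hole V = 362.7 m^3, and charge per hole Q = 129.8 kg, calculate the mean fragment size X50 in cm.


Compute V/Q:
V/Q = 362.7 / 129.8 = 2.794298921
Raise to the power 0.8:
(V/Q)^0.8 = 2.794298921^0.8 = 2.275193249
Multiply by A:
X50 = 10.0 * 2.275193249
= 22.7519 cm

22.7519 cm


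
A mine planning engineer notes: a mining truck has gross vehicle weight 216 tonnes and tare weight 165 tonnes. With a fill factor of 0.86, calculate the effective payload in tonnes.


43.86 tonnes

Maximum payload = gross - tare
= 216 - 165 = 51 tonnes
Effective payload = max payload * fill factor
= 51 * 0.86
= 43.86 tonnes


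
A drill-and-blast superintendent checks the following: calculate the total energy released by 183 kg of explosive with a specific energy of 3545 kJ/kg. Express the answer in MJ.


Energy = mass * specific_energy / 1000
= 183 * 3545 / 1000
= 648735 / 1000
= 648.735 MJ

648.735 MJ


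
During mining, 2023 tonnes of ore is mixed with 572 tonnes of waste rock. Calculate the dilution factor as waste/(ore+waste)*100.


Total material = ore + waste
= 2023 + 572 = 2595 tonnes
Dilution = waste / total * 100
= 572 / 2595 * 100
= 0.2204238921 * 100
= 22.0424%

22.0424%


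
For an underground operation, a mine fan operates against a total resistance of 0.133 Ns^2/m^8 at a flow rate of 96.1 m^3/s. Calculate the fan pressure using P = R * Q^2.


1228.2829 Pa

Compute Q^2:
Q^2 = 96.1^2 = 9235.21
Compute pressure:
P = R * Q^2 = 0.133 * 9235.21
= 1228.2829 Pa


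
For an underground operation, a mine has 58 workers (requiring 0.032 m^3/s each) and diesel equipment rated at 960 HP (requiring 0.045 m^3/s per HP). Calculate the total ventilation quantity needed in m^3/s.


45.056 m^3/s

Airflow for workers:
Q_people = 58 * 0.032 = 1.856 m^3/s
Airflow for diesel equipment:
Q_diesel = 960 * 0.045 = 43.2 m^3/s
Total ventilation:
Q_total = 1.856 + 43.2
= 45.056 m^3/s


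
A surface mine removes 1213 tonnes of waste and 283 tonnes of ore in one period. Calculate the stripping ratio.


4.2862

Stripping ratio = waste tonnage / ore tonnage
= 1213 / 283
= 4.2862


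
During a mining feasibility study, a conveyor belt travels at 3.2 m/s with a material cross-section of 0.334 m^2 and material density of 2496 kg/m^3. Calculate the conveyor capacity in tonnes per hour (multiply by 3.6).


9603.8093 t/h

Volumetric flow = speed * area
= 3.2 * 0.334 = 1.0688 m^3/s
Mass flow = volumetric * density
= 1.0688 * 2496 = 2667.7248 kg/s
Convert to t/h: multiply by 3.6
Capacity = 2667.7248 * 3.6
= 9603.8093 t/h


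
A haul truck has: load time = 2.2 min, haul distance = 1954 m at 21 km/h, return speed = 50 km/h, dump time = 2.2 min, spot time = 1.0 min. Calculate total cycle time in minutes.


13.3277 min

Convert haul speed to m/min: 21 * 1000/60 = 350 m/min
Haul time = 1954 / 350 = 5.582857143 min
Convert return speed to m/min: 50 * 1000/60 = 833.3333333 m/min
Return time = 1954 / 833.3333333 = 2.3448 min
Total cycle time:
= 2.2 + 5.582857143 + 2.2 + 2.3448 + 1.0
= 13.3277 min


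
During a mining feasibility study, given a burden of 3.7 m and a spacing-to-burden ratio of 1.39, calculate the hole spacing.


5.143 m

Spacing = burden * ratio
= 3.7 * 1.39
= 5.143 m


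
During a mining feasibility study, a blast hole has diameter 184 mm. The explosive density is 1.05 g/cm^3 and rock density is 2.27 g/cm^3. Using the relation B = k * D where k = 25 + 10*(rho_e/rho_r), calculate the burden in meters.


5.4511 m

First, compute k:
rho_e / rho_r = 1.05 / 2.27 = 0.4625550661
k = 25 + 10 * 0.4625550661 = 29.62555066
Then, compute burden:
B = k * D / 1000 = 29.62555066 * 184 / 1000
= 5451.101322 / 1000
= 5.4511 m


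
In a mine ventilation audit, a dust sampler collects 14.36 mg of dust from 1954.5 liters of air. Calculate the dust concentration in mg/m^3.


7.3471 mg/m^3

Convert liters to m^3: 1 m^3 = 1000 L
Concentration = mass / volume * 1000
= 14.36 / 1954.5 * 1000
= 0.007347147608 * 1000
= 7.3471 mg/m^3


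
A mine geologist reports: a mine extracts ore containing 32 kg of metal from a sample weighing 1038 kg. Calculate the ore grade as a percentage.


Ore grade = (metal mass / ore mass) * 100
= (32 / 1038) * 100
= 0.03082851638 * 100
= 3.0829%

3.0829%


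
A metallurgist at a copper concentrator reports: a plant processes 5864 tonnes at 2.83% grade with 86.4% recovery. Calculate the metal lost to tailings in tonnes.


Total metal in feed:
= 5864 * 2.83 / 100 = 165.9512 tonnes
Metal recovered:
= 165.9512 * 86.4 / 100 = 143.3818368 tonnes
Metal lost to tailings:
= 165.9512 - 143.3818368
= 22.5694 tonnes

22.5694 tonnes


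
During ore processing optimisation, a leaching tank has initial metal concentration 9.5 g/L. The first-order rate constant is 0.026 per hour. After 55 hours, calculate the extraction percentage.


76.0691%

Compute the exponent:
-k * t = -0.026 * 55 = -1.43
Remaining concentration:
C = 9.5 * exp(-1.43)
= 9.5 * 0.2393089222
= 2.273434761 g/L
Extracted = 9.5 - 2.273434761 = 7.226565239 g/L
Extraction % = 7.226565239 / 9.5 * 100
= 76.0691%


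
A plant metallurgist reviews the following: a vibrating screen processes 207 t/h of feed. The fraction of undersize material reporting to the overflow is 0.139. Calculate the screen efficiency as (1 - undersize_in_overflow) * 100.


Screen efficiency = (1 - fraction of undersize in overflow) * 100
= (1 - 0.139) * 100
= 0.861 * 100
= 86.1%

86.1%


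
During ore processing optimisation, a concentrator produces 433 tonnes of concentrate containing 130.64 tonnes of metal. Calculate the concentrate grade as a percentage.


Grade = (metal in concentrate / concentrate mass) * 100
= (130.64 / 433) * 100
= 0.3017090069 * 100
= 30.1709%

30.1709%


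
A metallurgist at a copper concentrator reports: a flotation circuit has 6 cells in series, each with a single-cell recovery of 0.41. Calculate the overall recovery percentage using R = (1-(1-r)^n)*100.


Complement of single-cell recovery:
1 - r = 1 - 0.41 = 0.59
Raise to power n:
(1 - r)^6 = 0.59^6 = 0.04218053364
Overall recovery:
R = (1 - 0.04218053364) * 100
= 95.7819%

95.7819%


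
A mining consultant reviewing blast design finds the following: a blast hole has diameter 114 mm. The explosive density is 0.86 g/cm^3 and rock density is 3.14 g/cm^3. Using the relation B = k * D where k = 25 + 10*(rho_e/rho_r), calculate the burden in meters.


3.1622 m

First, compute k:
rho_e / rho_r = 0.86 / 3.14 = 0.2738853503
k = 25 + 10 * 0.2738853503 = 27.7388535
Then, compute burden:
B = k * D / 1000 = 27.7388535 * 114 / 1000
= 3162.229299 / 1000
= 3.1622 m


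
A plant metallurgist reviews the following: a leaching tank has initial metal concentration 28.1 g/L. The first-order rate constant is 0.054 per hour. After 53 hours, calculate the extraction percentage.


Compute the exponent:
-k * t = -0.054 * 53 = -2.862
Remaining concentration:
C = 28.1 * exp(-2.862)
= 28.1 * 0.05715433721
= 1.606036875 g/L
Extracted = 28.1 - 1.606036875 = 26.49396312 g/L
Extraction % = 26.49396312 / 28.1 * 100
= 94.2846%

94.2846%


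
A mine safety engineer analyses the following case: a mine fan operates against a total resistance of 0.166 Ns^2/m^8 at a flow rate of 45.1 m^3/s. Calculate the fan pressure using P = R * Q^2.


Compute Q^2:
Q^2 = 45.1^2 = 2034.01
Compute pressure:
P = R * Q^2 = 0.166 * 2034.01
= 337.6457 Pa

337.6457 Pa


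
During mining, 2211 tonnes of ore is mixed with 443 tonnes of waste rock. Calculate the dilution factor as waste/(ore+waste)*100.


16.6918%

Total material = ore + waste
= 2211 + 443 = 2654 tonnes
Dilution = waste / total * 100
= 443 / 2654 * 100
= 0.1669178598 * 100
= 16.6918%


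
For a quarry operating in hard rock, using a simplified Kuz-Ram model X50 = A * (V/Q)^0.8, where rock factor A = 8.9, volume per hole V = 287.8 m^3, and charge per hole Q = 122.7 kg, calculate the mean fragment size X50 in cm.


Compute V/Q:
V/Q = 287.8 / 122.7 = 2.345558272
Raise to the power 0.8:
(V/Q)^0.8 = 2.345558272^0.8 = 1.977866531
Multiply by A:
X50 = 8.9 * 1.977866531
= 17.603 cm

17.603 cm


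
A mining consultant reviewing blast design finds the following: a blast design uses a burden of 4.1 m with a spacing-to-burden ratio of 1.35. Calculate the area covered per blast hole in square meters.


First, find the spacing:
Spacing = burden * ratio = 4.1 * 1.35
= 5.535 m
Then, calculate the area:
Area = burden * spacing = 4.1 * 5.535
= 22.6935 m^2

22.6935 m^2


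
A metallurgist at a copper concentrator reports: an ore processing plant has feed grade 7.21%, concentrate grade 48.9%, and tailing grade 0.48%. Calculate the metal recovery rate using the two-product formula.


94.2679%

Using the two-product formula:
R = 100 * c * (f - t) / (f * (c - t))
Numerator = 100 * 48.9 * (7.21 - 0.48)
= 100 * 48.9 * 6.73
= 32909.7
Denominator = 7.21 * (48.9 - 0.48)
= 7.21 * 48.42
= 349.1082
R = 32909.7 / 349.1082
= 94.2679%


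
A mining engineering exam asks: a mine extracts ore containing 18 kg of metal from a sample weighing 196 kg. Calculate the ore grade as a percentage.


Ore grade = (metal mass / ore mass) * 100
= (18 / 196) * 100
= 0.09183673469 * 100
= 9.1837%

9.1837%


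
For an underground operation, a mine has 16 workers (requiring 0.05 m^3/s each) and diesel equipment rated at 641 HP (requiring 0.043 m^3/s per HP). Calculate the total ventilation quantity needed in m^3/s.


Airflow for workers:
Q_people = 16 * 0.05 = 0.8 m^3/s
Airflow for diesel equipment:
Q_diesel = 641 * 0.043 = 27.563 m^3/s
Total ventilation:
Q_total = 0.8 + 27.563
= 28.363 m^3/s

28.363 m^3/s


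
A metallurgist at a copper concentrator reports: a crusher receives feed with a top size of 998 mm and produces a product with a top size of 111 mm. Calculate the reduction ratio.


8.991

Reduction ratio = feed size / product size
= 998 / 111
= 8.991


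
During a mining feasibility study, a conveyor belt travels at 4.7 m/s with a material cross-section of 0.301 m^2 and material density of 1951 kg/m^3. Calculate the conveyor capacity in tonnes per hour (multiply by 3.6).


9936.2869 t/h

Volumetric flow = speed * area
= 4.7 * 0.301 = 1.4147 m^3/s
Mass flow = volumetric * density
= 1.4147 * 1951 = 2760.0797 kg/s
Convert to t/h: multiply by 3.6
Capacity = 2760.0797 * 3.6
= 9936.2869 t/h


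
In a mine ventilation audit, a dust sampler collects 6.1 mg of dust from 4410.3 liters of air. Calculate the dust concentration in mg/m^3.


1.3831 mg/m^3

Convert liters to m^3: 1 m^3 = 1000 L
Concentration = mass / volume * 1000
= 6.1 / 4410.3 * 1000
= 0.001383125864 * 1000
= 1.3831 mg/m^3


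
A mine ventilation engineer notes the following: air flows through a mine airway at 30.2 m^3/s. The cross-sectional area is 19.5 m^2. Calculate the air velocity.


1.5487 m/s

Velocity = flow rate / cross-sectional area
= 30.2 / 19.5
= 1.5487 m/s


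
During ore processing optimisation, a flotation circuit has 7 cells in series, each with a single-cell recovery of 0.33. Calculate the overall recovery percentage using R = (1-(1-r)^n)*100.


93.9393%

Complement of single-cell recovery:
1 - r = 1 - 0.33 = 0.67
Raise to power n:
(1 - r)^7 = 0.67^7 = 0.06060711605
Overall recovery:
R = (1 - 0.06060711605) * 100
= 93.9393%


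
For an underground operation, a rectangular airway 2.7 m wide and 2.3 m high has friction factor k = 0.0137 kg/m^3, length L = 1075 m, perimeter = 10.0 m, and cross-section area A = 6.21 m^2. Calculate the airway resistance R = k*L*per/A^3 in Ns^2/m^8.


Compute the numerator:
k * L * per = 0.0137 * 1075 * 10.0
= 147.275
Compute the denominator:
A^3 = 6.21^3 = 239.483061
Resistance:
R = 147.275 / 239.483061
= 0.615 Ns^2/m^8

0.615 Ns^2/m^8


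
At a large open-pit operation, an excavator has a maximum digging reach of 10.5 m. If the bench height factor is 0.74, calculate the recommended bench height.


7.77 m

Bench height = reach * factor
= 10.5 * 0.74
= 7.77 m


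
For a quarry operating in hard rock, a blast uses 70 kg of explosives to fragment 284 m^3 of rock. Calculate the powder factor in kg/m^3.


Powder factor = explosive mass / rock volume
= 70 / 284
= 0.2465 kg/m^3

0.2465 kg/m^3


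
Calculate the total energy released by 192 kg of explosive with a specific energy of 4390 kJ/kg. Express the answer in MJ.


842.88 MJ

Energy = mass * specific_energy / 1000
= 192 * 4390 / 1000
= 842880 / 1000
= 842.88 MJ


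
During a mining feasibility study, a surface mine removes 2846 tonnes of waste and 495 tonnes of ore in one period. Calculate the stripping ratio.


Stripping ratio = waste tonnage / ore tonnage
= 2846 / 495
= 5.7495

5.7495


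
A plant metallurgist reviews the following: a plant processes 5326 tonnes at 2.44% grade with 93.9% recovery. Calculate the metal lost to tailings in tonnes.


7.9272 tonnes

Total metal in feed:
= 5326 * 2.44 / 100 = 129.9544 tonnes
Metal recovered:
= 129.9544 * 93.9 / 100 = 122.0271816 tonnes
Metal lost to tailings:
= 129.9544 - 122.0271816
= 7.9272 tonnes


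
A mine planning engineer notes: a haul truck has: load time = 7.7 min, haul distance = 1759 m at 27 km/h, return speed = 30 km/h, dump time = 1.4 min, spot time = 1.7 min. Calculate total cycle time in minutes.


18.2269 min

Convert haul speed to m/min: 27 * 1000/60 = 450 m/min
Haul time = 1759 / 450 = 3.908888889 min
Convert return speed to m/min: 30 * 1000/60 = 500 m/min
Return time = 1759 / 500 = 3.518 min
Total cycle time:
= 7.7 + 3.908888889 + 1.4 + 3.518 + 1.7
= 18.2269 min


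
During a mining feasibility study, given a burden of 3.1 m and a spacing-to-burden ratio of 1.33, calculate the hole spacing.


Spacing = burden * ratio
= 3.1 * 1.33
= 4.123 m

4.123 m


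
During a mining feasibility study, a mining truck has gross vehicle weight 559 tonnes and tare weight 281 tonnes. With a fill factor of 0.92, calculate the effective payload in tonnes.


Maximum payload = gross - tare
= 559 - 281 = 278 tonnes
Effective payload = max payload * fill factor
= 278 * 0.92
= 255.76 tonnes

255.76 tonnes


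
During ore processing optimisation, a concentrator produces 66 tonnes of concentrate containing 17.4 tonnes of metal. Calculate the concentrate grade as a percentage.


Grade = (metal in concentrate / concentrate mass) * 100
= (17.4 / 66) * 100
= 0.2636363636 * 100
= 26.3636%

26.3636%


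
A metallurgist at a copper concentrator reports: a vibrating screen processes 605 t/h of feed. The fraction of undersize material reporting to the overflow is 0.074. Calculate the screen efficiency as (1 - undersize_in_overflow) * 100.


Screen efficiency = (1 - fraction of undersize in overflow) * 100
= (1 - 0.074) * 100
= 0.926 * 100
= 92.6%

92.6%


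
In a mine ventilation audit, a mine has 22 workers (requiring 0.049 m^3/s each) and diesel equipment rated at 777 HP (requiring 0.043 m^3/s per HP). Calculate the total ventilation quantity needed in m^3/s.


Airflow for workers:
Q_people = 22 * 0.049 = 1.078 m^3/s
Airflow for diesel equipment:
Q_diesel = 777 * 0.043 = 33.411 m^3/s
Total ventilation:
Q_total = 1.078 + 33.411
= 34.489 m^3/s

34.489 m^3/s


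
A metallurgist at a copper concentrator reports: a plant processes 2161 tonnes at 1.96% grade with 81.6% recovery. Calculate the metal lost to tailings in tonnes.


Total metal in feed:
= 2161 * 1.96 / 100 = 42.3556 tonnes
Metal recovered:
= 42.3556 * 81.6 / 100 = 34.5621696 tonnes
Metal lost to tailings:
= 42.3556 - 34.5621696
= 7.7934 tonnes

7.7934 tonnes


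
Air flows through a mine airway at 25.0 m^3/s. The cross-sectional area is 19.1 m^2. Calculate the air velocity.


Velocity = flow rate / cross-sectional area
= 25.0 / 19.1
= 1.3089 m/s

1.3089 m/s


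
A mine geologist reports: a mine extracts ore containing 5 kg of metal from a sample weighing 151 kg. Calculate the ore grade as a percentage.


3.3113%

Ore grade = (metal mass / ore mass) * 100
= (5 / 151) * 100
= 0.03311258278 * 100
= 3.3113%


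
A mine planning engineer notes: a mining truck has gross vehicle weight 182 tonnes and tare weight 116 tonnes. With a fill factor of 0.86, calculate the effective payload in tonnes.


56.76 tonnes

Maximum payload = gross - tare
= 182 - 116 = 66 tonnes
Effective payload = max payload * fill factor
= 66 * 0.86
= 56.76 tonnes


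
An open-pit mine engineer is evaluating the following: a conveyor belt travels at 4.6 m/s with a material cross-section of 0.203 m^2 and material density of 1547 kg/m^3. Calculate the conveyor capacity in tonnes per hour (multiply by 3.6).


Volumetric flow = speed * area
= 4.6 * 0.203 = 0.9338 m^3/s
Mass flow = volumetric * density
= 0.9338 * 1547 = 1444.5886 kg/s
Convert to t/h: multiply by 3.6
Capacity = 1444.5886 * 3.6
= 5200.519 t/h

5200.519 t/h


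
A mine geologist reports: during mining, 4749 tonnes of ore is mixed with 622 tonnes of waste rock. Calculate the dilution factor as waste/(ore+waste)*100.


Total material = ore + waste
= 4749 + 622 = 5371 tonnes
Dilution = waste / total * 100
= 622 / 5371 * 100
= 0.1158071123 * 100
= 11.5807%

11.5807%


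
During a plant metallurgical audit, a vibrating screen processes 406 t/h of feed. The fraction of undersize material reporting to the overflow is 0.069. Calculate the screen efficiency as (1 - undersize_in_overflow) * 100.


93.1%

Screen efficiency = (1 - fraction of undersize in overflow) * 100
= (1 - 0.069) * 100
= 0.931 * 100
= 93.1%


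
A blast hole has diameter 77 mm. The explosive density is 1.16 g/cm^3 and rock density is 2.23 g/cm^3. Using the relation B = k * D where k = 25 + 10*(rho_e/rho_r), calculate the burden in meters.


2.3255 m

First, compute k:
rho_e / rho_r = 1.16 / 2.23 = 0.5201793722
k = 25 + 10 * 0.5201793722 = 30.20179372
Then, compute burden:
B = k * D / 1000 = 30.20179372 * 77 / 1000
= 2325.538117 / 1000
= 2.3255 m


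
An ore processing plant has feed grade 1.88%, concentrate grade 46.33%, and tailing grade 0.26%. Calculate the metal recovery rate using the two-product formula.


Using the two-product formula:
R = 100 * c * (f - t) / (f * (c - t))
Numerator = 100 * 46.33 * (1.88 - 0.26)
= 100 * 46.33 * 1.62
= 7505.46
Denominator = 1.88 * (46.33 - 0.26)
= 1.88 * 46.07
= 86.6116
R = 7505.46 / 86.6116
= 86.6565%

86.6565%


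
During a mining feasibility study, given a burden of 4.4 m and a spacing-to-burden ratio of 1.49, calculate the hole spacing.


6.556 m

Spacing = burden * ratio
= 4.4 * 1.49
= 6.556 m


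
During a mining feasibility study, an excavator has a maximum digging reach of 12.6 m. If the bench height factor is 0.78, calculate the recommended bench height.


9.828 m

Bench height = reach * factor
= 12.6 * 0.78
= 9.828 m


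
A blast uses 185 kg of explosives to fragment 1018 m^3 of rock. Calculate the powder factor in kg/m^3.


0.1817 kg/m^3

Powder factor = explosive mass / rock volume
= 185 / 1018
= 0.1817 kg/m^3


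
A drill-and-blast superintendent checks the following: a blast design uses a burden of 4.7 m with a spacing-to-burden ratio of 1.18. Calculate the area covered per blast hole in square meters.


26.0662 m^2

First, find the spacing:
Spacing = burden * ratio = 4.7 * 1.18
= 5.546 m
Then, calculate the area:
Area = burden * spacing = 4.7 * 5.546
= 26.0662 m^2


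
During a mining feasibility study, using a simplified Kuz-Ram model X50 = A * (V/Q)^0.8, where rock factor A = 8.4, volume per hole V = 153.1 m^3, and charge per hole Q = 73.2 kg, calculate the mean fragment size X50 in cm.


Compute V/Q:
V/Q = 153.1 / 73.2 = 2.091530055
Raise to the power 0.8:
(V/Q)^0.8 = 2.091530055^0.8 = 1.804559839
Multiply by A:
X50 = 8.4 * 1.804559839
= 15.1583 cm

15.1583 cm


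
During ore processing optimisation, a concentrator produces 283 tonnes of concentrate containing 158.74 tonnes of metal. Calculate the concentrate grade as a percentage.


56.0919%

Grade = (metal in concentrate / concentrate mass) * 100
= (158.74 / 283) * 100
= 0.5609187279 * 100
= 56.0919%


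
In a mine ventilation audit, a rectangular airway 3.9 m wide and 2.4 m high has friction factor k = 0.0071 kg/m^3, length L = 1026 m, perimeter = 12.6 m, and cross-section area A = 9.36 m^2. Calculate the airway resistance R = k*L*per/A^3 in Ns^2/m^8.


Compute the numerator:
k * L * per = 0.0071 * 1026 * 12.6
= 91.78596
Compute the denominator:
A^3 = 9.36^3 = 820.025856
Resistance:
R = 91.78596 / 820.025856
= 0.1119 Ns^2/m^8

0.1119 Ns^2/m^8


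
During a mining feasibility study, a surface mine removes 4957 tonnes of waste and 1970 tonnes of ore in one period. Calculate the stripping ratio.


Stripping ratio = waste tonnage / ore tonnage
= 4957 / 1970
= 2.5162

2.5162
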